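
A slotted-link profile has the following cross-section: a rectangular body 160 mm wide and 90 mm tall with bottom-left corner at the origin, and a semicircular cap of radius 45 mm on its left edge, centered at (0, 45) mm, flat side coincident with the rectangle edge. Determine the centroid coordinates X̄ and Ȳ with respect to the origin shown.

Part | A | x̄ᵢ | ȳᵢ | A·x̄ᵢ | A·ȳᵢ
rectangular body | 14400.00 | 80.00 | 45.00 | 1152000.00 | 648000.00
semicircular end | 3180.86 | -19.10 | 45.00 | -60750.00 | 143138.82
Σ | 17580.86 |  |  | 1091250.00 | 791138.82
X̄ = 1091250.00 / 17580.86 = 62.07 mm
Ȳ = 791138.82 / 17580.86 = 45.00 mm

X̄ = 62.07 mm, Ȳ = 45.00 mm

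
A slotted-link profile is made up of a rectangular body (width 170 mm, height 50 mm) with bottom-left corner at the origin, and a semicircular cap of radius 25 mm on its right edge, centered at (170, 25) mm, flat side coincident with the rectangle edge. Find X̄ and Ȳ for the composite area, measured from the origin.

rectangular body: A = 170 × 50 = 8500.00, centroid at (85.00, 25.00).
semicircular end: A = ½π·25² = 981.75, centroid at (180.61, 25.00).
ΣA = 9481.75 mm², ΣAX̄ = 899813.78 mm³, ΣAȲ = 237043.69 mm³.
X̄ = 899813.78/9481.75 = 94.90 mm; Ȳ = 237043.69/9481.75 = 25.00 mm.

X̄ = 94.90 mm, Ȳ = 25.00 mm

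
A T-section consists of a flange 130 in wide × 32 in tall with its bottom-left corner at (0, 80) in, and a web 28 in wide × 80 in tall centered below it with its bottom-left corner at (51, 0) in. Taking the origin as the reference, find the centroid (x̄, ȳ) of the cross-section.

x̄ = 65.00 in, ȳ = 76.40 in

Part | A | x̄ᵢ | ȳᵢ | A·x̄ᵢ | A·ȳᵢ
web | 2240.00 | 65.00 | 40.00 | 145600.00 | 89600.00
flange | 4160.00 | 65.00 | 96.00 | 270400.00 | 399360.00
Σ | 6400.00 |  |  | 416000.00 | 488960.00
x̄ = 416000.00 / 6400.00 = 65.00 in
ȳ = 488960.00 / 6400.00 = 76.40 in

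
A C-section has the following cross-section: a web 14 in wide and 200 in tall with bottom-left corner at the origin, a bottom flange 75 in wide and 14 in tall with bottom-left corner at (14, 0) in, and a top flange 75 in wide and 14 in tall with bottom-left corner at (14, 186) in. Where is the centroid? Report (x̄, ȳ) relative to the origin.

x̄ = 26.07 in, ȳ = 100.00 in

Part | A | x̄ᵢ | ȳᵢ | A·x̄ᵢ | A·ȳᵢ
web | 2800.00 | 7.00 | 100.00 | 19600.00 | 280000.00
bottom flange | 1050.00 | 51.50 | 7.00 | 54075.00 | 7350.00
top flange | 1050.00 | 51.50 | 193.00 | 54075.00 | 202650.00
Σ | 4900.00 |  |  | 127750.00 | 490000.00
x̄ = 127750.00 / 4900.00 = 26.07 in
ȳ = 490000.00 / 4900.00 = 100.00 in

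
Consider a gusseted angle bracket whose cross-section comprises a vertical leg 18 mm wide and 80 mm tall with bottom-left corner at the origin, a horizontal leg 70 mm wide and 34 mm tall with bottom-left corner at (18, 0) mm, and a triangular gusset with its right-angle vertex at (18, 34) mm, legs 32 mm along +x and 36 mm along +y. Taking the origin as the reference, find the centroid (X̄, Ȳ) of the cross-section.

vertical leg: A = 18 × 80 = 1440.00, centroid at (9.00, 40.00).
horizontal leg: A = 70 × 34 = 2380.00, centroid at (53.00, 17.00).
gusset: A = ½·32·36 = 576.00, centroid at (28.67, 46.00).
ΣA = 4396.00 mm²
ΣAX̄ = (1440.00)(9.00) + (2380.00)(53.00) + (576.00)(28.67) = 155612.00 mm³
ΣAȲ = (1440.00)(40.00) + (2380.00)(17.00) + (576.00)(46.00) = 124556.00 mm³
X̄ = 155612.00 / 4396.00 = 35.40 mm
Ȳ = 124556.00 / 4396.00 = 28.33 mm

X̄ = 35.40 mm, Ȳ = 28.33 mm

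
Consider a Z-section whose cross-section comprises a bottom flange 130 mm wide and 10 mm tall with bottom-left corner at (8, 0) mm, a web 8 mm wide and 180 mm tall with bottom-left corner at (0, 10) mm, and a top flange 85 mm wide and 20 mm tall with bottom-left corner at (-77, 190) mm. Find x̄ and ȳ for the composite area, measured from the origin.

x̄ = 9.46 mm, ȳ = 110.47 mm

bottom flange: A = 130 × 10 = 1300.00, centroid at (73.00, 5.00).
web: A = 8 × 180 = 1440.00, centroid at (4.00, 100.00).
top flange: A = 85 × 20 = 1700.00, centroid at (-34.50, 200.00).
ΣA = 4440.00 mm², ΣAx̄ = 42010.00 mm³, ΣAȳ = 490500.00 mm³.
x̄ = 42010.00/4440.00 = 9.46 mm; ȳ = 490500.00/4440.00 = 110.47 mm.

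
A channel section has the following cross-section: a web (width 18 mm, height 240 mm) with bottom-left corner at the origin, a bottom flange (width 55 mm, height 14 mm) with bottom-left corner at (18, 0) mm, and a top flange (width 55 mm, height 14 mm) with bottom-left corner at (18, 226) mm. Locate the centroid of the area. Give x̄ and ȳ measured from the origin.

web: A = 18 × 240 = 4320.00, centroid at (9.00, 120.00).
bottom flange: A = 55 × 14 = 770.00, centroid at (45.50, 7.00).
top flange: A = 55 × 14 = 770.00, centroid at (45.50, 233.00).
ΣA = 5860.00 mm², ΣAx̄ = 108950.00 mm³, ΣAȳ = 703200.00 mm³.
x̄ = 108950.00/5860.00 = 18.59 mm; ȳ = 703200.00/5860.00 = 120.00 mm.

x̄ = 18.59 mm, ȳ = 120.00 mm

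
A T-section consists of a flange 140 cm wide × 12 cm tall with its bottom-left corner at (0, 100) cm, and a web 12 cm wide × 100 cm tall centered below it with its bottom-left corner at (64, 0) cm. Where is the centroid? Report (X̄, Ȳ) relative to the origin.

X̄ = 70.00 cm, Ȳ = 82.67 cm

web: A = 12 × 100 = 1200.00, centroid at (70.00, 50.00).
flange: A = 140 × 12 = 1680.00, centroid at (70.00, 106.00).
ΣA = 2880.00 cm², ΣAX̄ = 201600.00 cm³, ΣAȲ = 238080.00 cm³.
X̄ = 201600.00/2880.00 = 70.00 cm; Ȳ = 238080.00/2880.00 = 82.67 cm.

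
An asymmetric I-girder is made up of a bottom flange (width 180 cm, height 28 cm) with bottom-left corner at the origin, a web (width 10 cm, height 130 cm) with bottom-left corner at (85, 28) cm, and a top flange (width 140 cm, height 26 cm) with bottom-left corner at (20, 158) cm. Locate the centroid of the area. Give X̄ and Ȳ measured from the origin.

X̄ = 90.00 cm, Ȳ = 81.55 cm

bottom flange: A = 180 × 28 = 5040.00, centroid at (90.00, 14.00).
web: A = 10 × 130 = 1300.00, centroid at (90.00, 93.00).
top flange: A = 140 × 26 = 3640.00, centroid at (90.00, 171.00).
ΣA = 9980.00 cm²
ΣAX̄ = (5040.00)(90.00) + (1300.00)(90.00) + (3640.00)(90.00) = 898200.00 cm³
ΣAȲ = (5040.00)(14.00) + (1300.00)(93.00) + (3640.00)(171.00) = 813900.00 cm³
X̄ = 898200.00 / 9980.00 = 90.00 cm
Ȳ = 813900.00 / 9980.00 = 81.55 cm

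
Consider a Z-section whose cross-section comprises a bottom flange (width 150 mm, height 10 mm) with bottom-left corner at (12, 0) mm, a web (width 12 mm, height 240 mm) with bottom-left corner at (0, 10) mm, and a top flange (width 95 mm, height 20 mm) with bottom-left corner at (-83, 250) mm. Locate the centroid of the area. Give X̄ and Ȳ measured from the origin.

X̄ = 12.79 mm, Ȳ = 139.47 mm

bottom flange: A = 150 × 10 = 1500.00, centroid at (87.00, 5.00).
web: A = 12 × 240 = 2880.00, centroid at (6.00, 130.00).
top flange: A = 95 × 20 = 1900.00, centroid at (-35.50, 260.00).
ΣA = 6280.00 mm²
ΣAX̄ = (1500.00)(87.00) + (2880.00)(6.00) + (1900.00)(-35.50) = 80330.00 mm³
ΣAȲ = (1500.00)(5.00) + (2880.00)(130.00) + (1900.00)(260.00) = 875900.00 mm³
X̄ = 80330.00 / 6280.00 = 12.79 mm
Ȳ = 875900.00 / 6280.00 = 139.47 mm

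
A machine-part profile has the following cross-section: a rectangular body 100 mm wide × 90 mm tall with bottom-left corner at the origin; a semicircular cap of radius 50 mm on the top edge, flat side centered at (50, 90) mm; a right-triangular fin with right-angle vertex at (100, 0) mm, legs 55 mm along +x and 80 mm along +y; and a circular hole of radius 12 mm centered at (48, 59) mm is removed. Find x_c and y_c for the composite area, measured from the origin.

x_c = 60.31 mm, y_c = 59.54 mm

rectangular body: A = 100 × 90 = 9000.00, centroid at (50.00, 45.00).
semicircular top: A = ½π·50² = 3926.99, centroid at (50.00, 111.22).
triangular fin: A = ½·55·80 = 2200.00, centroid at (118.33, 26.67).
hole: A = −π·12² = -452.39, centroid at (48.00, 59.00).
ΣA = 14674.60 mm², ΣAx_c = 884968.19 mm³, ΣAy_c = 873738.20 mm³.
x_c = 884968.19/14674.60 = 60.31 mm; y_c = 873738.20/14674.60 = 59.54 mm.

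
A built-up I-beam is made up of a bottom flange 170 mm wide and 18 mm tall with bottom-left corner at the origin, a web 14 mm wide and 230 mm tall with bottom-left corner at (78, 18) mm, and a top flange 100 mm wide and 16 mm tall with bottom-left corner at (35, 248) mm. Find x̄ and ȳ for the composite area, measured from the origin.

x̄ = 85.00 mm, ȳ = 109.82 mm

bottom flange: A = 170 × 18 = 3060.00, centroid at (85.00, 9.00).
web: A = 14 × 230 = 3220.00, centroid at (85.00, 133.00).
top flange: A = 100 × 16 = 1600.00, centroid at (85.00, 256.00).
ΣA = 7880.00 mm², ΣAx̄ = 669800.00 mm³, ΣAȳ = 865400.00 mm³.
x̄ = 669800.00/7880.00 = 85.00 mm; ȳ = 865400.00/7880.00 = 109.82 mm.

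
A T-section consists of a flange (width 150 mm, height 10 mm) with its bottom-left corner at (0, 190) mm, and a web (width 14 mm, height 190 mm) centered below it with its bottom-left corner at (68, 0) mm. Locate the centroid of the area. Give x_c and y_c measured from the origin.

web: A = 14 × 190 = 2660.00, centroid at (75.00, 95.00).
flange: A = 150 × 10 = 1500.00, centroid at (75.00, 195.00).
ΣA = 4160.00 mm²
ΣAx_c = (2660.00)(75.00) + (1500.00)(75.00) = 312000.00 mm³
ΣAy_c = (2660.00)(95.00) + (1500.00)(195.00) = 545200.00 mm³
x_c = 312000.00 / 4160.00 = 75.00 mm
y_c = 545200.00 / 4160.00 = 131.06 mm

x_c = 75.00 mm, y_c = 131.06 mm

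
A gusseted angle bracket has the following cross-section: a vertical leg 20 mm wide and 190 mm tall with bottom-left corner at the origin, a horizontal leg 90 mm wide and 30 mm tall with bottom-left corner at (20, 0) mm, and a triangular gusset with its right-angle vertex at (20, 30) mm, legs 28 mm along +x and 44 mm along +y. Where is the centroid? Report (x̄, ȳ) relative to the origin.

x̄ = 32.54 mm, ȳ = 60.29 mm

Part | A | x̄ᵢ | ȳᵢ | A·x̄ᵢ | A·ȳᵢ
vertical leg | 3800.00 | 10.00 | 95.00 | 38000.00 | 361000.00
horizontal leg | 2700.00 | 65.00 | 15.00 | 175500.00 | 40500.00
gusset | 616.00 | 29.33 | 44.67 | 18069.33 | 27514.67
Σ | 7116.00 |  |  | 231569.33 | 429014.67
x̄ = 231569.33 / 7116.00 = 32.54 mm
ȳ = 429014.67 / 7116.00 = 60.29 mm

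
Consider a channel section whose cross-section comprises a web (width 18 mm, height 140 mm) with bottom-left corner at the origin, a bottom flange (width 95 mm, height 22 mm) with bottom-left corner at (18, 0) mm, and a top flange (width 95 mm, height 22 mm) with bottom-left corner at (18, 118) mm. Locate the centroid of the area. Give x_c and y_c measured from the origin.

Part | A | x̄ᵢ | ȳᵢ | A·x̄ᵢ | A·ȳᵢ
web | 2520.00 | 9.00 | 70.00 | 22680.00 | 176400.00
bottom flange | 2090.00 | 65.50 | 11.00 | 136895.00 | 22990.00
top flange | 2090.00 | 65.50 | 129.00 | 136895.00 | 269610.00
Σ | 6700.00 |  |  | 296470.00 | 469000.00
x_c = 296470.00 / 6700.00 = 44.25 mm
y_c = 469000.00 / 6700.00 = 70.00 mm

x_c = 44.25 mm, y_c = 70.00 mm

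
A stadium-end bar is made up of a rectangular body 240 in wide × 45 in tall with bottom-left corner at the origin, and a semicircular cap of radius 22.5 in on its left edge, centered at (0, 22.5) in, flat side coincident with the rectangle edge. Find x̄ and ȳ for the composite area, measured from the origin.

x̄ = 111.12 in, ȳ = 22.50 in

rectangular body: A = 240 × 45 = 10800.00, centroid at (120.00, 22.50).
semicircular end: A = ½π·22.5² = 795.22, centroid at (-9.55, 22.50).
ΣA = 11595.22 in², ΣAx̄ = 1288406.25 in³, ΣAȳ = 260892.35 in³.
x̄ = 1288406.25/11595.22 = 111.12 in; ȳ = 260892.35/11595.22 = 22.50 in.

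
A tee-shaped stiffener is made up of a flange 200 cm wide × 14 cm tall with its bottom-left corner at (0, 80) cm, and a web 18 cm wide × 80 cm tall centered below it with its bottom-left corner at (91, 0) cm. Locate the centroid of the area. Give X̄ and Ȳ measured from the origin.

X̄ = 100.00 cm, Ȳ = 71.04 cm

web: A = 18 × 80 = 1440.00, centroid at (100.00, 40.00).
flange: A = 200 × 14 = 2800.00, centroid at (100.00, 87.00).
ΣA = 4240.00 cm²
ΣAX̄ = (1440.00)(100.00) + (2800.00)(100.00) = 424000.00 cm³
ΣAȲ = (1440.00)(40.00) + (2800.00)(87.00) = 301200.00 cm³
X̄ = 424000.00 / 4240.00 = 100.00 cm
Ȳ = 301200.00 / 4240.00 = 71.04 cm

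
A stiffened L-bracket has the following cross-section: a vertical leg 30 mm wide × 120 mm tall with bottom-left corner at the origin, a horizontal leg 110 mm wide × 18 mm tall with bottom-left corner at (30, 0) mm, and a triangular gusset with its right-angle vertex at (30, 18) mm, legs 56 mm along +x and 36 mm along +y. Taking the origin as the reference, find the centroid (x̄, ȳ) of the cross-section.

vertical leg: A = 30 × 120 = 3600.00, centroid at (15.00, 60.00).
horizontal leg: A = 110 × 18 = 1980.00, centroid at (85.00, 9.00).
gusset: A = ½·56·36 = 1008.00, centroid at (48.67, 30.00).
ΣA = 6588.00 mm², ΣAx̄ = 271356.00 mm³, ΣAȳ = 264060.00 mm³.
x̄ = 271356.00/6588.00 = 41.19 mm; ȳ = 264060.00/6588.00 = 40.08 mm.

x̄ = 41.19 mm, ȳ = 40.08 mm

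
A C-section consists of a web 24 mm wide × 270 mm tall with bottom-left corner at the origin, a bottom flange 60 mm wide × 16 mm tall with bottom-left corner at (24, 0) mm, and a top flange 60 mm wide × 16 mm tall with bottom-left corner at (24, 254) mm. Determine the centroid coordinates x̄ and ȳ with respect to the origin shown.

x̄ = 21.60 mm, ȳ = 135.00 mm

web: A = 24 × 270 = 6480.00, centroid at (12.00, 135.00).
bottom flange: A = 60 × 16 = 960.00, centroid at (54.00, 8.00).
top flange: A = 60 × 16 = 960.00, centroid at (54.00, 262.00).
ΣA = 8400.00 mm²
ΣAx̄ = (6480.00)(12.00) + (960.00)(54.00) + (960.00)(54.00) = 181440.00 mm³
ΣAȳ = (6480.00)(135.00) + (960.00)(8.00) + (960.00)(262.00) = 1134000.00 mm³
x̄ = 181440.00 / 8400.00 = 21.60 mm
ȳ = 1134000.00 / 8400.00 = 135.00 mm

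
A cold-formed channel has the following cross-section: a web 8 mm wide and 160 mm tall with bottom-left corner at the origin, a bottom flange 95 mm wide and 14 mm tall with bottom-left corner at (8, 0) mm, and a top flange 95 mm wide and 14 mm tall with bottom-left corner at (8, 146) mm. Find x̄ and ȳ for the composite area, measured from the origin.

x̄ = 38.77 mm, ȳ = 80.00 mm

Part | A | x̄ᵢ | ȳᵢ | A·x̄ᵢ | A·ȳᵢ
web | 1280.00 | 4.00 | 80.00 | 5120.00 | 102400.00
bottom flange | 1330.00 | 55.50 | 7.00 | 73815.00 | 9310.00
top flange | 1330.00 | 55.50 | 153.00 | 73815.00 | 203490.00
Σ | 3940.00 |  |  | 152750.00 | 315200.00
x̄ = 152750.00 / 3940.00 = 38.77 mm
ȳ = 315200.00 / 3940.00 = 80.00 mm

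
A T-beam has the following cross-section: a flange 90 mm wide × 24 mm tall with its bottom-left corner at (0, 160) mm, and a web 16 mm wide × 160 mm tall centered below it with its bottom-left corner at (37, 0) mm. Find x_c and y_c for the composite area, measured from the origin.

x_c = 45.00 mm, y_c = 122.10 mm

web: A = 16 × 160 = 2560.00, centroid at (45.00, 80.00).
flange: A = 90 × 24 = 2160.00, centroid at (45.00, 172.00).
ΣA = 4720.00 mm²
ΣAx_c = (2560.00)(45.00) + (2160.00)(45.00) = 212400.00 mm³
ΣAy_c = (2560.00)(80.00) + (2160.00)(172.00) = 576320.00 mm³
x_c = 212400.00 / 4720.00 = 45.00 mm
y_c = 576320.00 / 4720.00 = 122.10 mm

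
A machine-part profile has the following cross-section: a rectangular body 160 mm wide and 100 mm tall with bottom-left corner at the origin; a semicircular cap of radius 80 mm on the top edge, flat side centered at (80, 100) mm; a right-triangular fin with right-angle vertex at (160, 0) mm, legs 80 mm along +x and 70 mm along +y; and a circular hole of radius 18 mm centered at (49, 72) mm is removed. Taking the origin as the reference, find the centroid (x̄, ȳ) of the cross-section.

rectangular body: A = 160 × 100 = 16000.00, centroid at (80.00, 50.00).
semicircular top: A = ½π·80² = 10053.10, centroid at (80.00, 133.95).
triangular fin: A = ½·80·70 = 2800.00, centroid at (186.67, 23.33).
hole: A = −π·18² = -1017.88, centroid at (49.00, 72.00).
ΣA = 27835.22 mm²
ΣAx̄ = (16000.00)(80.00) + (10053.10)(80.00) + (2800.00)(186.67) + (-1017.88)(49.00) = 2557038.46 mm³
ΣAȳ = (16000.00)(50.00) + (10053.10)(133.95) + (2800.00)(23.33) + (-1017.88)(72.00) = 2138689.24 mm³
x̄ = 2557038.46 / 27835.22 = 91.86 mm
ȳ = 2138689.24 / 27835.22 = 76.83 mm

x̄ = 91.86 mm, ȳ = 76.83 mm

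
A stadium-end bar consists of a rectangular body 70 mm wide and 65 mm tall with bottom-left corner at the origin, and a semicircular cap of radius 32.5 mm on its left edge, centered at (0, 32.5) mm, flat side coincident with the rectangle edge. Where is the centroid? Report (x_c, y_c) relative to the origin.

x_c = 21.96 mm, y_c = 32.50 mm

rectangular body: A = 70 × 65 = 4550.00, centroid at (35.00, 32.50).
semicircular end: A = ½π·32.5² = 1659.15, centroid at (-13.79, 32.50).
ΣA = 6209.15 mm²
ΣAx_c = (4550.00)(35.00) + (1659.15)(-13.79) = 136364.58 mm³
ΣAy_c = (4550.00)(32.50) + (1659.15)(32.50) = 201797.49 mm³
x_c = 136364.58 / 6209.15 = 21.96 mm
y_c = 201797.49 / 6209.15 = 32.50 mm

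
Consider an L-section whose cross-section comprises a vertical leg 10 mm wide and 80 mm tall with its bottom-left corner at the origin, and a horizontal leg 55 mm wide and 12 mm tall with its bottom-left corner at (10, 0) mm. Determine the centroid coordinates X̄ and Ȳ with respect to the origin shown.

X̄ = 19.69 mm, Ȳ = 24.63 mm

Part | A | x̄ᵢ | ȳᵢ | A·x̄ᵢ | A·ȳᵢ
vertical leg | 800.00 | 5.00 | 40.00 | 4000.00 | 32000.00
horizontal leg | 660.00 | 37.50 | 6.00 | 24750.00 | 3960.00
Σ | 1460.00 |  |  | 28750.00 | 35960.00
X̄ = 28750.00 / 1460.00 = 19.69 mm
Ȳ = 35960.00 / 1460.00 = 24.63 mm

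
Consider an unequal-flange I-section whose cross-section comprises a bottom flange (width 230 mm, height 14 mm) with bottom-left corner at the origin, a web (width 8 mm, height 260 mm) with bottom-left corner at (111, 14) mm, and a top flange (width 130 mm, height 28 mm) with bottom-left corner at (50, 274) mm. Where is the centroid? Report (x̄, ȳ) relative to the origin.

bottom flange: A = 230 × 14 = 3220.00, centroid at (115.00, 7.00).
web: A = 8 × 260 = 2080.00, centroid at (115.00, 144.00).
top flange: A = 130 × 28 = 3640.00, centroid at (115.00, 288.00).
ΣA = 8940.00 mm²
ΣAx̄ = (3220.00)(115.00) + (2080.00)(115.00) + (3640.00)(115.00) = 1028100.00 mm³
ΣAȳ = (3220.00)(7.00) + (2080.00)(144.00) + (3640.00)(288.00) = 1370380.00 mm³
x̄ = 1028100.00 / 8940.00 = 115.00 mm
ȳ = 1370380.00 / 8940.00 = 153.29 mm

x̄ = 115.00 mm, ȳ = 153.29 mm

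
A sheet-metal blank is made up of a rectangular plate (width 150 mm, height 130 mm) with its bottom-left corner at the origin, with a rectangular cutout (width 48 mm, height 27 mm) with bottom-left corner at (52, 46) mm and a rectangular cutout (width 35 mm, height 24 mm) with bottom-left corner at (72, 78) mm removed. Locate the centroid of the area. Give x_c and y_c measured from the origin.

plate: A = 150 × 130 = 19500.00, centroid at (75.00, 65.00).
hole 1: A = −(48 × 27) = -1296.00, centroid at (76.00, 59.50).
hole 2: A = −(35 × 24) = -840.00, centroid at (89.50, 90.00).
ΣA = 17364.00 mm², ΣAx_c = 1288824.00 mm³, ΣAy_c = 1114788.00 mm³.
x_c = 1288824.00/17364.00 = 74.22 mm; y_c = 1114788.00/17364.00 = 64.20 mm.

x_c = 74.22 mm, y_c = 64.20 mm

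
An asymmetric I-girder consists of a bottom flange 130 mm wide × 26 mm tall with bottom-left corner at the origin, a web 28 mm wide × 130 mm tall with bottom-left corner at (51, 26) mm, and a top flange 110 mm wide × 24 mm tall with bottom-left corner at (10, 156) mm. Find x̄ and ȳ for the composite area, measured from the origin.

Part | A | x̄ᵢ | ȳᵢ | A·x̄ᵢ | A·ȳᵢ
bottom flange | 3380.00 | 65.00 | 13.00 | 219700.00 | 43940.00
web | 3640.00 | 65.00 | 91.00 | 236600.00 | 331240.00
top flange | 2640.00 | 65.00 | 168.00 | 171600.00 | 443520.00
Σ | 9660.00 |  |  | 627900.00 | 818700.00
x̄ = 627900.00 / 9660.00 = 65.00 mm
ȳ = 818700.00 / 9660.00 = 84.75 mm

x̄ = 65.00 mm, ȳ = 84.75 mm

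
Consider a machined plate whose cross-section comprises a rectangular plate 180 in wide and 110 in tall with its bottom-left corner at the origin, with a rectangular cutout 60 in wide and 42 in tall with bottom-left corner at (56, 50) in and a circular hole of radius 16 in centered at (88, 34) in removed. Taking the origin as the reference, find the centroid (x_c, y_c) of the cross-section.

plate: A = 180 × 110 = 19800.00, centroid at (90.00, 55.00).
hole 1: A = −(60 × 42) = -2520.00, centroid at (86.00, 71.00).
hole 2: A = −π·16² = -804.25, centroid at (88.00, 34.00).
ΣA = 16475.75 in²
ΣAx_c = (19800.00)(90.00) + (-2520.00)(86.00) + (-804.25)(88.00) = 1494506.20 in³
ΣAy_c = (19800.00)(55.00) + (-2520.00)(71.00) + (-804.25)(34.00) = 882735.58 in³
x_c = 1494506.20 / 16475.75 = 90.71 in
y_c = 882735.58 / 16475.75 = 53.58 in

x_c = 90.71 in, y_c = 53.58 in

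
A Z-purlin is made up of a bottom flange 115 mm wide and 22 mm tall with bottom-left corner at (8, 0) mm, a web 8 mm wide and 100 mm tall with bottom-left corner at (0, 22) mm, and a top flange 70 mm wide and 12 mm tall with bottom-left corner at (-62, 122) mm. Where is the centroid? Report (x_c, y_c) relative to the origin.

x_c = 35.07 mm, y_c = 46.27 mm

Part | A | x̄ᵢ | ȳᵢ | A·x̄ᵢ | A·ȳᵢ
bottom flange | 2530.00 | 65.50 | 11.00 | 165715.00 | 27830.00
web | 800.00 | 4.00 | 72.00 | 3200.00 | 57600.00
top flange | 840.00 | -27.00 | 128.00 | -22680.00 | 107520.00
Σ | 4170.00 |  |  | 146235.00 | 192950.00
x_c = 146235.00 / 4170.00 = 35.07 mm
y_c = 192950.00 / 4170.00 = 46.27 mm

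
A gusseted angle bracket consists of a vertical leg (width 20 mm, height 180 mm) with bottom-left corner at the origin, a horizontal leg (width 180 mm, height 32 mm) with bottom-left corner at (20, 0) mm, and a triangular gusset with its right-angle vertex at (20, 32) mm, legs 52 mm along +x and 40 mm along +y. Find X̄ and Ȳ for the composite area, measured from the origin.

X̄ = 68.12 mm, Ȳ = 44.55 mm

Part | A | x̄ᵢ | ȳᵢ | A·x̄ᵢ | A·ȳᵢ
vertical leg | 3600.00 | 10.00 | 90.00 | 36000.00 | 324000.00
horizontal leg | 5760.00 | 110.00 | 16.00 | 633600.00 | 92160.00
gusset | 1040.00 | 37.33 | 45.33 | 38826.67 | 47146.67
Σ | 10400.00 |  |  | 708426.67 | 463306.67
X̄ = 708426.67 / 10400.00 = 68.12 mm
Ȳ = 463306.67 / 10400.00 = 44.55 mm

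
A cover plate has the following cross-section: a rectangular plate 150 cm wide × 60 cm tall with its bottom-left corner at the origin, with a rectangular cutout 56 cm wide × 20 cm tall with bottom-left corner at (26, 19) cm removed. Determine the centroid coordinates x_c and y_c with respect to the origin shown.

plate: A = 150 × 60 = 9000.00, centroid at (75.00, 30.00).
hole: A = −(56 × 20) = -1120.00, centroid at (54.00, 29.00).
ΣA = 7880.00 cm², ΣAx_c = 614520.00 cm³, ΣAy_c = 237520.00 cm³.
x_c = 614520.00/7880.00 = 77.98 cm; y_c = 237520.00/7880.00 = 30.14 cm.

x_c = 77.98 cm, y_c = 30.14 cm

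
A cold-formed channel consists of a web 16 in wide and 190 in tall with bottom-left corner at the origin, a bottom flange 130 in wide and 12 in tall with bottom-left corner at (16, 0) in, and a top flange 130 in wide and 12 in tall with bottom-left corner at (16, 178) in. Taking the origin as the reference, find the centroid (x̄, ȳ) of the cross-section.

x̄ = 44.97 in, ȳ = 95.00 in

web: A = 16 × 190 = 3040.00, centroid at (8.00, 95.00).
bottom flange: A = 130 × 12 = 1560.00, centroid at (81.00, 6.00).
top flange: A = 130 × 12 = 1560.00, centroid at (81.00, 184.00).
ΣA = 6160.00 in²
ΣAx̄ = (3040.00)(8.00) + (1560.00)(81.00) + (1560.00)(81.00) = 277040.00 in³
ΣAȳ = (3040.00)(95.00) + (1560.00)(6.00) + (1560.00)(184.00) = 585200.00 in³
x̄ = 277040.00 / 6160.00 = 44.97 in
ȳ = 585200.00 / 6160.00 = 95.00 in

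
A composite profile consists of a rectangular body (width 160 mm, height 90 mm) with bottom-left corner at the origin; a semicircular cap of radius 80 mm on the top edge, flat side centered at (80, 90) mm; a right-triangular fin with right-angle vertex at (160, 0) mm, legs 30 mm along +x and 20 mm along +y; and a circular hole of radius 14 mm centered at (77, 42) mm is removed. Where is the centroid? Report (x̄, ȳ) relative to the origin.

x̄ = 81.20 mm, ȳ = 77.48 mm

rectangular body: A = 160 × 90 = 14400.00, centroid at (80.00, 45.00).
semicircular top: A = ½π·80² = 10053.10, centroid at (80.00, 123.95).
triangular fin: A = ½·30·20 = 300.00, centroid at (170.00, 6.67).
hole: A = −π·14² = -615.75, centroid at (77.00, 42.00).
ΣA = 24137.34 mm²
ΣAx̄ = (14400.00)(80.00) + (10053.10)(80.00) + (300.00)(170.00) + (-615.75)(77.00) = 1959834.80 mm³
ΣAȳ = (14400.00)(45.00) + (10053.10)(123.95) + (300.00)(6.67) + (-615.75)(42.00) = 1870250.43 mm³
x̄ = 1959834.80 / 24137.34 = 81.20 mm
ȳ = 1870250.43 / 24137.34 = 77.48 mm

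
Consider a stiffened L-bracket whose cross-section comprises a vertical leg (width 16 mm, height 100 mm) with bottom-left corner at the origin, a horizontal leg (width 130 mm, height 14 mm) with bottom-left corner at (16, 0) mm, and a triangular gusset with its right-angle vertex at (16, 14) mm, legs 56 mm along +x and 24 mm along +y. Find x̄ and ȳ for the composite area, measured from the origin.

Part | A | x̄ᵢ | ȳᵢ | A·x̄ᵢ | A·ȳᵢ
vertical leg | 1600.00 | 8.00 | 50.00 | 12800.00 | 80000.00
horizontal leg | 1820.00 | 81.00 | 7.00 | 147420.00 | 12740.00
gusset | 672.00 | 34.67 | 22.00 | 23296.00 | 14784.00
Σ | 4092.00 |  |  | 183516.00 | 107524.00
x̄ = 183516.00 / 4092.00 = 44.85 mm
ȳ = 107524.00 / 4092.00 = 26.28 mm

x̄ = 44.85 mm, ȳ = 26.28 mm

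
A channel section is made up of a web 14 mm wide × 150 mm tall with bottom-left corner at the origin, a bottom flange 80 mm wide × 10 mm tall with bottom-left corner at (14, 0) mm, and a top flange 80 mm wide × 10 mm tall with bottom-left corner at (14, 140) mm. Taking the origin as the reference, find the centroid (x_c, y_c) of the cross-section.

x_c = 27.32 mm, y_c = 75.00 mm

Part | A | x̄ᵢ | ȳᵢ | A·x̄ᵢ | A·ȳᵢ
web | 2100.00 | 7.00 | 75.00 | 14700.00 | 157500.00
bottom flange | 800.00 | 54.00 | 5.00 | 43200.00 | 4000.00
top flange | 800.00 | 54.00 | 145.00 | 43200.00 | 116000.00
Σ | 3700.00 |  |  | 101100.00 | 277500.00
x_c = 101100.00 / 3700.00 = 27.32 mm
y_c = 277500.00 / 3700.00 = 75.00 mm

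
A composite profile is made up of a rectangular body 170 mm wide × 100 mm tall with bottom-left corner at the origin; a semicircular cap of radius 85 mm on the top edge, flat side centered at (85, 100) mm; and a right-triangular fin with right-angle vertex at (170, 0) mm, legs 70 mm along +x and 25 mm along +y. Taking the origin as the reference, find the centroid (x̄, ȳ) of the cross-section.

rectangular body: A = 170 × 100 = 17000.00, centroid at (85.00, 50.00).
semicircular top: A = ½π·85² = 11349.00, centroid at (85.00, 136.08).
triangular fin: A = ½·70·25 = 875.00, centroid at (193.33, 8.33).
ΣA = 29224.00 mm²
ΣAx̄ = (17000.00)(85.00) + (11349.00)(85.00) + (875.00)(193.33) = 2578831.96 mm³
ΣAȳ = (17000.00)(50.00) + (11349.00)(136.08) + (875.00)(8.33) = 2401608.68 mm³
x̄ = 2578831.96 / 29224.00 = 88.24 mm
ȳ = 2401608.68 / 29224.00 = 82.18 mm

x̄ = 88.24 mm, ȳ = 82.18 mm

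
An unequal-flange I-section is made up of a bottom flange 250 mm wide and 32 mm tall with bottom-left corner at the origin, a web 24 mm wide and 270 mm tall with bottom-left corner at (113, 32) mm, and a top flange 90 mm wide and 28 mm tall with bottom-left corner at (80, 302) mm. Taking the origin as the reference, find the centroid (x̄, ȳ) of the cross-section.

x̄ = 125.00 mm, ȳ = 118.03 mm

Part | A | x̄ᵢ | ȳᵢ | A·x̄ᵢ | A·ȳᵢ
bottom flange | 8000.00 | 125.00 | 16.00 | 1000000.00 | 128000.00
web | 6480.00 | 125.00 | 167.00 | 810000.00 | 1082160.00
top flange | 2520.00 | 125.00 | 316.00 | 315000.00 | 796320.00
Σ | 17000.00 |  |  | 2125000.00 | 2006480.00
x̄ = 2125000.00 / 17000.00 = 125.00 mm
ȳ = 2006480.00 / 17000.00 = 118.03 mm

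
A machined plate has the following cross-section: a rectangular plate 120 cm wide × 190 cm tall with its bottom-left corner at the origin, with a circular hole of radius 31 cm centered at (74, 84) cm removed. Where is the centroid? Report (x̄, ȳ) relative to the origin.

plate: A = 120 × 190 = 22800.00, centroid at (60.00, 95.00).
hole: A = −π·31² = -3019.07, centroid at (74.00, 84.00).
ΣA = 19780.93 cm²
ΣAx̄ = (22800.00)(60.00) + (-3019.07)(74.00) = 1144588.78 cm³
ΣAȳ = (22800.00)(95.00) + (-3019.07)(84.00) = 1912398.07 cm³
x̄ = 1144588.78 / 19780.93 = 57.86 cm
ȳ = 1912398.07 / 19780.93 = 96.68 cm

x̄ = 57.86 cm, ȳ = 96.68 cm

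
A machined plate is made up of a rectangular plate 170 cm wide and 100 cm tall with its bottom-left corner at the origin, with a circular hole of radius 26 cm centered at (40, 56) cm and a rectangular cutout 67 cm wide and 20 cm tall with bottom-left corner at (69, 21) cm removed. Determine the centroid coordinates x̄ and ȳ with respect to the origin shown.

Part | A | x̄ᵢ | ȳᵢ | A·x̄ᵢ | A·ȳᵢ
plate | 17000.00 | 85.00 | 50.00 | 1445000.00 | 850000.00
hole 1 | -2123.72 | 40.00 | 56.00 | -84948.67 | -118928.13
hole 2 | -1340.00 | 102.50 | 31.00 | -137350.00 | -41540.00
Σ | 13536.28 |  |  | 1222701.33 | 689531.87
x̄ = 1222701.33 / 13536.28 = 90.33 cm
ȳ = 689531.87 / 13536.28 = 50.94 cm

x̄ = 90.33 cm, ȳ = 50.94 cm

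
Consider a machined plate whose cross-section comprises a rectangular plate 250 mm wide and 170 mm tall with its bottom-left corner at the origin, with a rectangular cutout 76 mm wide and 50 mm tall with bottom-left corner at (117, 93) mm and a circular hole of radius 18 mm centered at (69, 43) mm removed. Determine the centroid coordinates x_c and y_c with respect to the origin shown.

plate: A = 250 × 170 = 42500.00, centroid at (125.00, 85.00).
hole 1: A = −(76 × 50) = -3800.00, centroid at (155.00, 118.00).
hole 2: A = −π·18² = -1017.88, centroid at (69.00, 43.00).
ΣA = 37682.12 mm², ΣAx_c = 4653266.55 mm³, ΣAy_c = 3120331.33 mm³.
x_c = 4653266.55/37682.12 = 123.49 mm; y_c = 3120331.33/37682.12 = 82.81 mm.

x_c = 123.49 mm, y_c = 82.81 mm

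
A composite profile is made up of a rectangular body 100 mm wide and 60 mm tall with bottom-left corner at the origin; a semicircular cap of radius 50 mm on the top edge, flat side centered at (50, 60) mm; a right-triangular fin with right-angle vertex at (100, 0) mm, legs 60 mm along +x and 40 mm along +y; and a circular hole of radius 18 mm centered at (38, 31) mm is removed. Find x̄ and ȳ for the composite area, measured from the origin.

x̄ = 59.52 mm, ȳ = 47.82 mm

rectangular body: A = 100 × 60 = 6000.00, centroid at (50.00, 30.00).
semicircular top: A = ½π·50² = 3926.99, centroid at (50.00, 81.22).
triangular fin: A = ½·60·40 = 1200.00, centroid at (120.00, 13.33).
hole: A = −π·18² = -1017.88, centroid at (38.00, 31.00).
ΣA = 10109.11 mm²
ΣAx̄ = (6000.00)(50.00) + (3926.99)(50.00) + (1200.00)(120.00) + (-1017.88)(38.00) = 601670.25 mm³
ΣAȳ = (6000.00)(30.00) + (3926.99)(81.22) + (1200.00)(13.33) + (-1017.88)(31.00) = 483398.63 mm³
x̄ = 601670.25 / 10109.11 = 59.52 mm
ȳ = 483398.63 / 10109.11 = 47.82 mm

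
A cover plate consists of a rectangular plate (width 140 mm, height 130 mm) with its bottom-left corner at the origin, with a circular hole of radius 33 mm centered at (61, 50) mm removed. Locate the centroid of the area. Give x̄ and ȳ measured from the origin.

plate: A = 140 × 130 = 18200.00, centroid at (70.00, 65.00).
hole: A = −π·33² = -3421.19, centroid at (61.00, 50.00).
ΣA = 14778.81 mm², ΣAx̄ = 1065307.14 mm³, ΣAȳ = 1011940.28 mm³.
x̄ = 1065307.14/14778.81 = 72.08 mm; ȳ = 1011940.28/14778.81 = 68.47 mm.

x̄ = 72.08 mm, ȳ = 68.47 mm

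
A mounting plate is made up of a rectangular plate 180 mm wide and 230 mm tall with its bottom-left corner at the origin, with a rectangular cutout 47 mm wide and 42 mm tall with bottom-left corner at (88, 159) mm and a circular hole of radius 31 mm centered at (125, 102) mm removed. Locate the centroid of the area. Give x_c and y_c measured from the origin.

x_c = 85.93 mm, y_c = 112.55 mm

Part | A | x̄ᵢ | ȳᵢ | A·x̄ᵢ | A·ȳᵢ
plate | 41400.00 | 90.00 | 115.00 | 3726000.00 | 4761000.00
hole 1 | -1974.00 | 111.50 | 180.00 | -220101.00 | -355320.00
hole 2 | -3019.07 | 125.00 | 102.00 | -377383.82 | -307945.20
Σ | 36406.93 |  |  | 3128515.18 | 4097734.80
x_c = 3128515.18 / 36406.93 = 85.93 mm
y_c = 4097734.80 / 36406.93 = 112.55 mm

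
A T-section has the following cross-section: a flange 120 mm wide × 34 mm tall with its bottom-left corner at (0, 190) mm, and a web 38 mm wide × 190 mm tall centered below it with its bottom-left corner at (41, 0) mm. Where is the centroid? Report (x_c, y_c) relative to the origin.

Part | A | x̄ᵢ | ȳᵢ | A·x̄ᵢ | A·ȳᵢ
web | 7220.00 | 60.00 | 95.00 | 433200.00 | 685900.00
flange | 4080.00 | 60.00 | 207.00 | 244800.00 | 844560.00
Σ | 11300.00 |  |  | 678000.00 | 1530460.00
x_c = 678000.00 / 11300.00 = 60.00 mm
y_c = 1530460.00 / 11300.00 = 135.44 mm

x_c = 60.00 mm, y_c = 135.44 mm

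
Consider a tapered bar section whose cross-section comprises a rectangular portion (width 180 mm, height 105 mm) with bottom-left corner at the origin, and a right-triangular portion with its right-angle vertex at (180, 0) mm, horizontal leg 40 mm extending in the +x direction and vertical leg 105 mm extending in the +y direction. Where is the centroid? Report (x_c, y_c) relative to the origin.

x_c = 100.33 mm, y_c = 50.75 mm

rectangular portion: A = 180 × 105 = 18900.00, centroid at (90.00, 52.50).
triangular portion: A = ½·40·105 = 2100.00, centroid at (193.33, 35.00).
ΣA = 21000.00 mm², ΣAx_c = 2107000.00 mm³, ΣAy_c = 1065750.00 mm³.
x_c = 2107000.00/21000.00 = 100.33 mm; y_c = 1065750.00/21000.00 = 50.75 mm.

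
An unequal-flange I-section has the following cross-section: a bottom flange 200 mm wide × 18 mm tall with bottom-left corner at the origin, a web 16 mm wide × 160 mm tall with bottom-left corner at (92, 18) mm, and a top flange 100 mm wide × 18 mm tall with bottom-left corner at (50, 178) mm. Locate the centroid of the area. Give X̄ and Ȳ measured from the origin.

X̄ = 100.00 mm, Ȳ = 77.87 mm

bottom flange: A = 200 × 18 = 3600.00, centroid at (100.00, 9.00).
web: A = 16 × 160 = 2560.00, centroid at (100.00, 98.00).
top flange: A = 100 × 18 = 1800.00, centroid at (100.00, 187.00).
ΣA = 7960.00 mm²
ΣAX̄ = (3600.00)(100.00) + (2560.00)(100.00) + (1800.00)(100.00) = 796000.00 mm³
ΣAȲ = (3600.00)(9.00) + (2560.00)(98.00) + (1800.00)(187.00) = 619880.00 mm³
X̄ = 796000.00 / 7960.00 = 100.00 mm
Ȳ = 619880.00 / 7960.00 = 77.87 mm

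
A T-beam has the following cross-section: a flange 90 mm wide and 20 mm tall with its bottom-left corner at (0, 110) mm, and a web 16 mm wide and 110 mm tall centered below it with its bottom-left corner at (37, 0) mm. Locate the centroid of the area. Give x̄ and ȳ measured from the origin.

web: A = 16 × 110 = 1760.00, centroid at (45.00, 55.00).
flange: A = 90 × 20 = 1800.00, centroid at (45.00, 120.00).
ΣA = 3560.00 mm², ΣAx̄ = 160200.00 mm³, ΣAȳ = 312800.00 mm³.
x̄ = 160200.00/3560.00 = 45.00 mm; ȳ = 312800.00/3560.00 = 87.87 mm.

x̄ = 45.00 mm, ȳ = 87.87 mm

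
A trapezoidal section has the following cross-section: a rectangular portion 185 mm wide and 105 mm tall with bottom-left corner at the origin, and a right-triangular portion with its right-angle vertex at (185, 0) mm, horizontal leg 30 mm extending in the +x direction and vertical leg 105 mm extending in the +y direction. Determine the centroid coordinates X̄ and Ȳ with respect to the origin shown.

X̄ = 100.19 mm, Ȳ = 51.19 mm

Part | A | x̄ᵢ | ȳᵢ | A·x̄ᵢ | A·ȳᵢ
rectangular portion | 19425.00 | 92.50 | 52.50 | 1796812.50 | 1019812.50
triangular portion | 1575.00 | 195.00 | 35.00 | 307125.00 | 55125.00
Σ | 21000.00 |  |  | 2103937.50 | 1074937.50
X̄ = 2103937.50 / 21000.00 = 100.19 mm
Ȳ = 1074937.50 / 21000.00 = 51.19 mm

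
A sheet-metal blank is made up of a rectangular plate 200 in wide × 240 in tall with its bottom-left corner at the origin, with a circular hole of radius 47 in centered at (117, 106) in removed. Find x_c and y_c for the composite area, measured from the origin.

x_c = 97.13 in, y_c = 122.37 in

Part | A | x̄ᵢ | ȳᵢ | A·x̄ᵢ | A·ȳᵢ
plate | 48000.00 | 100.00 | 120.00 | 4800000.00 | 5760000.00
hole | -6939.78 | 117.00 | 106.00 | -811954.05 | -735616.49
Σ | 41060.22 |  |  | 3988045.95 | 5024383.51
x_c = 3988045.95 / 41060.22 = 97.13 in
y_c = 5024383.51 / 41060.22 = 122.37 in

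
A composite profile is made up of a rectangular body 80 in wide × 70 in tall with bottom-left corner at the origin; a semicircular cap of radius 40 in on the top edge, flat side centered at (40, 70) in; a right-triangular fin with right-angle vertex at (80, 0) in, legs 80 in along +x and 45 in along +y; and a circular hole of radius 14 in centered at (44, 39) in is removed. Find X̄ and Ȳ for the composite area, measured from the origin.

rectangular body: A = 80 × 70 = 5600.00, centroid at (40.00, 35.00).
semicircular top: A = ½π·40² = 2513.27, centroid at (40.00, 86.98).
triangular fin: A = ½·80·45 = 1800.00, centroid at (106.67, 15.00).
hole: A = −π·14² = -615.75, centroid at (44.00, 39.00).
ΣA = 9297.52 in², ΣAX̄ = 489437.87 in³, ΣAȲ = 417581.52 in³.
X̄ = 489437.87/9297.52 = 52.64 in; Ȳ = 417581.52/9297.52 = 44.91 in.

X̄ = 52.64 in, Ȳ = 44.91 in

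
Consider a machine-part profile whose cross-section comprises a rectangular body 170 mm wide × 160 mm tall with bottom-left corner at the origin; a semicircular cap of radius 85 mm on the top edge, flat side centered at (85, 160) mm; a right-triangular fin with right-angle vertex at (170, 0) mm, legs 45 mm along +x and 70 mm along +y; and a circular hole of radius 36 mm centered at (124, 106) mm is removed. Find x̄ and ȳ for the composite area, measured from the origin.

x̄ = 84.96 mm, ȳ = 111.13 mm

Part | A | x̄ᵢ | ȳᵢ | A·x̄ᵢ | A·ȳᵢ
rectangular body | 27200.00 | 85.00 | 80.00 | 2312000.00 | 2176000.00
semicircular top | 11349.00 | 85.00 | 196.08 | 964665.29 | 2225257.22
triangular fin | 1575.00 | 185.00 | 23.33 | 291375.00 | 36750.00
hole | -4071.50 | 124.00 | 106.00 | -504866.51 | -431579.43
Σ | 36052.50 |  |  | 3063173.79 | 4006427.79
x̄ = 3063173.79 / 36052.50 = 84.96 mm
ȳ = 4006427.79 / 36052.50 = 111.13 mm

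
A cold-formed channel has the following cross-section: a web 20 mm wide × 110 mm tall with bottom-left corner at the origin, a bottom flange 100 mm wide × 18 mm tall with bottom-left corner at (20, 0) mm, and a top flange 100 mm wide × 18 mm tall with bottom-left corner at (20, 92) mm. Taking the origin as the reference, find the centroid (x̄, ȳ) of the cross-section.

x̄ = 47.24 mm, ȳ = 55.00 mm

web: A = 20 × 110 = 2200.00, centroid at (10.00, 55.00).
bottom flange: A = 100 × 18 = 1800.00, centroid at (70.00, 9.00).
top flange: A = 100 × 18 = 1800.00, centroid at (70.00, 101.00).
ΣA = 5800.00 mm², ΣAx̄ = 274000.00 mm³, ΣAȳ = 319000.00 mm³.
x̄ = 274000.00/5800.00 = 47.24 mm; ȳ = 319000.00/5800.00 = 55.00 mm.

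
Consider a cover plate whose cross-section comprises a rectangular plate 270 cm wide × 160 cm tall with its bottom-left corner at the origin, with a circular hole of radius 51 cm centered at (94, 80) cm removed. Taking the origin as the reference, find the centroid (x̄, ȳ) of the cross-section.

x̄ = 144.56 cm, ȳ = 80.00 cm

Part | A | x̄ᵢ | ȳᵢ | A·x̄ᵢ | A·ȳᵢ
plate | 43200.00 | 135.00 | 80.00 | 5832000.00 | 3456000.00
hole | -8171.28 | 94.00 | 80.00 | -768100.55 | -653702.60
Σ | 35028.72 |  |  | 5063899.45 | 2802297.40
x̄ = 5063899.45 / 35028.72 = 144.56 cm
ȳ = 2802297.40 / 35028.72 = 80.00 cm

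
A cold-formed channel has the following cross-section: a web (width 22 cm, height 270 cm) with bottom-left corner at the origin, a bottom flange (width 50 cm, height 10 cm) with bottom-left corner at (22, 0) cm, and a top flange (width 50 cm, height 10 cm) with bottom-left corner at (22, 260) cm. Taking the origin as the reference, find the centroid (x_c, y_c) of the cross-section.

x_c = 16.19 cm, y_c = 135.00 cm

Part | A | x̄ᵢ | ȳᵢ | A·x̄ᵢ | A·ȳᵢ
web | 5940.00 | 11.00 | 135.00 | 65340.00 | 801900.00
bottom flange | 500.00 | 47.00 | 5.00 | 23500.00 | 2500.00
top flange | 500.00 | 47.00 | 265.00 | 23500.00 | 132500.00
Σ | 6940.00 |  |  | 112340.00 | 936900.00
x_c = 112340.00 / 6940.00 = 16.19 cm
y_c = 936900.00 / 6940.00 = 135.00 cm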